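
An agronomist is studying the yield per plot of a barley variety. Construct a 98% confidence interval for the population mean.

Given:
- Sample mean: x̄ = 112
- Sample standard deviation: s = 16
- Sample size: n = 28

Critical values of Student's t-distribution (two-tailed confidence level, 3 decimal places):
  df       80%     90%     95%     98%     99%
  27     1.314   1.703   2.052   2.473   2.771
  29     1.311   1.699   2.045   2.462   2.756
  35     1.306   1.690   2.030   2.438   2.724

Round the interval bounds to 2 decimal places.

The population standard deviation σ is unknown (only the sample standard deviation s is given), so use a t-interval with df = n - 1 = 28 - 1 = 27.

For 98% confidence with df = 27, t* = 2.473 (from t-table)

Standard error: SE = s/√n = 16/√28 = 3.023716

Margin of error: E = t* × SE = 2.473 × 3.023716 = 7.4776

T-interval: x̄ ± E = 112 ± 7.4776 = (104.5224, 119.4776)

Rounded to 2 decimal places:

(104.52, 119.48)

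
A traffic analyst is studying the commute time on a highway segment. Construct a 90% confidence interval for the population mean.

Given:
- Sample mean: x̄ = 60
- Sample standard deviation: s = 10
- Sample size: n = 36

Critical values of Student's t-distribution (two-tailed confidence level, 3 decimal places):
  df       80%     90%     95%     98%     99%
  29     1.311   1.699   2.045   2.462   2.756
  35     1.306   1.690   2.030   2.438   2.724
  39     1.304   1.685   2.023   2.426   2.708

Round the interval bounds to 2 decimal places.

The population standard deviation σ is unknown (only the sample standard deviation s is given), so use a t-interval with df = n - 1 = 36 - 1 = 35.

For 90% confidence with df = 35, t* = 1.690 (from t-table)

Standard error: SE = s/√n = 10/√36 = 1.666667

Margin of error: E = t* × SE = 1.690 × 1.666667 = 2.8167

T-interval: x̄ ± E = 60 ± 2.8167 = (57.1833, 62.8167)

Rounded to 2 decimal places:

(57.18, 62.82)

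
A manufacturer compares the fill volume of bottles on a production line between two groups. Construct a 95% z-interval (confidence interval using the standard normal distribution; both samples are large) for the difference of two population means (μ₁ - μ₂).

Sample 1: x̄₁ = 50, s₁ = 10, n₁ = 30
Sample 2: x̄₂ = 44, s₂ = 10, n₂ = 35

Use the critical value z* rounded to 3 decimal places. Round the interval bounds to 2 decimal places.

Both samples are large (n₁ = 30 ≥ 30, n₂ = 35 ≥ 30), so a z-interval for the difference of means applies.

Point estimate: x̄₁ - x̄₂ = 50 - 44 = 6

Standard error: SE = √(s₁²/n₁ + s₂²/n₂)
= √(10²/30 + 10²/35)
= √(3.333333 + 2.857143)
= 2.488067

For 95% confidence, z* = 1.96 (from standard normal table)
Margin of error: E = z* × SE = 1.96 × 2.488067 = 4.8766

Z-interval: (x̄₁ - x̄₂) ± E = 6 ± 4.8766 = (1.1234, 10.8766)

Rounded to 2 decimal places:

(1.12, 10.88)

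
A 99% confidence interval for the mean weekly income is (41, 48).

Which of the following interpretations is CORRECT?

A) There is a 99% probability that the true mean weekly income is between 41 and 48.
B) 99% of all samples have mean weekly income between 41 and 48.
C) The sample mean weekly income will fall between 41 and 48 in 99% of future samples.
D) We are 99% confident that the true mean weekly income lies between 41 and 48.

A confidence interval represents our confidence in the procedure, not a probability statement about the parameter.

Key concept: If we repeated this sampling process many times and computed a 99% CI each time, about 99% of those intervals would contain the true population parameter.

For this specific interval (41, 48):
- Midpoint (point estimate): 44.5
- Margin of error: 3.5

The correct interpretation is the one stating confidence that the true parameter lies in the interval — option D.

D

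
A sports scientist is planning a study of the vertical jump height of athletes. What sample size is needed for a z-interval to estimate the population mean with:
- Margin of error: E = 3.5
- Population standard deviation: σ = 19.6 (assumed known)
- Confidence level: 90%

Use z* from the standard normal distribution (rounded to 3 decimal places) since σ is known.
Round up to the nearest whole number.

Using z* since population σ is known (z-interval formula).

For 90% confidence, z* = 1.645 (from standard normal table)

Sample size formula for z-interval: n = (z*σ/E)²

n = (1.645 × 19.6 / 3.5)²
  = (9.212000)²
  = 84.8609

Round up to the nearest whole number: n = 85

85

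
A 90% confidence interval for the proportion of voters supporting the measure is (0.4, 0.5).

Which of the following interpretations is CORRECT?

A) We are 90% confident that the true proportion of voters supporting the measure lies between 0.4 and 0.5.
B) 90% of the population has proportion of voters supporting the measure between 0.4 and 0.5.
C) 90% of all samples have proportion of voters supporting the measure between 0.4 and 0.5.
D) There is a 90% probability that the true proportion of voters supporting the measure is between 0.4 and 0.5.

A confidence interval represents our confidence in the procedure, not a probability statement about the parameter.

Key concept: If we repeated this sampling process many times and computed a 90% CI each time, about 90% of those intervals would contain the true population parameter.

For this specific interval (0.4, 0.5):
- Midpoint (point estimate): 0.45
- Margin of error: 0.05

The correct interpretation is the one stating confidence that the true parameter lies in the interval — option A.

A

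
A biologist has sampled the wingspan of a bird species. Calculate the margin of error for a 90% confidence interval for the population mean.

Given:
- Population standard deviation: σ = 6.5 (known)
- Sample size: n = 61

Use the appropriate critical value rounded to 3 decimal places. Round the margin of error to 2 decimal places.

The population standard deviation σ is known, so use the z-interval margin of error formula.

For 90% confidence, z* = 1.645 (from standard normal table)

Margin of error formula for z-interval: E = z* × σ/√n

E = 1.645 × 6.5/√61
  = 1.645 × 0.832240
  = 1.3690

Rounded to 2 decimal places:

1.37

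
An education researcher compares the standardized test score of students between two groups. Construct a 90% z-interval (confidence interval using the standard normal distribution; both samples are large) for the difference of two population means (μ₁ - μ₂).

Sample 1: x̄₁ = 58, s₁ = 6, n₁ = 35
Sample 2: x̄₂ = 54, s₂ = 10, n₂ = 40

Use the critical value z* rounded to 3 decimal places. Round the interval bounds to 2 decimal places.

Both samples are large (n₁ = 35 ≥ 30, n₂ = 40 ≥ 30), so a z-interval for the difference of means applies.

Point estimate: x̄₁ - x̄₂ = 58 - 54 = 4

Standard error: SE = √(s₁²/n₁ + s₂²/n₂)
= √(6²/35 + 10²/40)
= √(1.028571 + 2.500000)
= 1.878449

For 90% confidence, z* = 1.645 (from standard normal table)
Margin of error: E = z* × SE = 1.645 × 1.878449 = 3.0900

Z-interval: (x̄₁ - x̄₂) ± E = 4 ± 3.0900 = (0.9100, 7.0900)

Rounded to 2 decimal places:

(0.91, 7.09)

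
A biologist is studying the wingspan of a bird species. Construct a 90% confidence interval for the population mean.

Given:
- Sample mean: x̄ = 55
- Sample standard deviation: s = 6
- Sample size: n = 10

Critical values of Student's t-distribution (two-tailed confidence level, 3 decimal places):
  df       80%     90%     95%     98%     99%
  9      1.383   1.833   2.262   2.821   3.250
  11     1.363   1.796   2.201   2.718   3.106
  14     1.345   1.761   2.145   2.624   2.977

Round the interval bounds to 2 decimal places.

The population standard deviation σ is unknown (only the sample standard deviation s is given), so use a t-interval with df = n - 1 = 10 - 1 = 9.

For 90% confidence with df = 9, t* = 1.833 (from t-table)

Standard error: SE = s/√n = 6/√10 = 1.897367

Margin of error: E = t* × SE = 1.833 × 1.897367 = 3.4779

T-interval: x̄ ± E = 55 ± 3.4779 = (51.5221, 58.4779)

Rounded to 2 decimal places:

(51.52, 58.48)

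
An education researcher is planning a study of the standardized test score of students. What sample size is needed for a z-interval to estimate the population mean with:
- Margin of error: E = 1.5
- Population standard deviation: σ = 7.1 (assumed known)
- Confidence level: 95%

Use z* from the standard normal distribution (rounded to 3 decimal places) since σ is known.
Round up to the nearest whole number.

Using z* since population σ is known (z-interval formula).

For 95% confidence, z* = 1.96 (from standard normal table)

Sample size formula for z-interval: n = (z*σ/E)²

n = (1.96 × 7.1 / 1.5)²
  = (9.277333)²
  = 86.0689

Round up to the nearest whole number: n = 87

87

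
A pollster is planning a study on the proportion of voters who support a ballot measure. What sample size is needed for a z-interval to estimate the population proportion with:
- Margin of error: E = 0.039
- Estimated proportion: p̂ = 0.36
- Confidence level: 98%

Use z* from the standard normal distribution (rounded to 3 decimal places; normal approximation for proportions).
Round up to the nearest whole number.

Using z* for proportion z-interval (normal approximation).

For 98% confidence, z* = 2.326 (from standard normal table)

Sample size formula for proportion z-interval: n = z*²p̂(1-p̂)/E²

n = 2.326² × 0.36 × 0.64 / 0.039²
  = 5.410276 × 0.2304 / 0.001521
  = 819.5448

Round up to the nearest whole number: n = 820

820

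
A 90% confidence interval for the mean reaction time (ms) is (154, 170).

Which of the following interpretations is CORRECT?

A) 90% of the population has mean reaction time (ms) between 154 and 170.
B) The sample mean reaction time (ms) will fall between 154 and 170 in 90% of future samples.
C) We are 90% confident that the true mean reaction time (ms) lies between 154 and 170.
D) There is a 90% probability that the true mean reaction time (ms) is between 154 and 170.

A confidence interval represents our confidence in the procedure, not a probability statement about the parameter.

Key concept: If we repeated this sampling process many times and computed a 90% CI each time, about 90% of those intervals would contain the true population parameter.

For this specific interval (154, 170):
- Midpoint (point estimate): 162
- Margin of error: 8

The correct interpretation is the one stating confidence that the true parameter lies in the interval — option C.

C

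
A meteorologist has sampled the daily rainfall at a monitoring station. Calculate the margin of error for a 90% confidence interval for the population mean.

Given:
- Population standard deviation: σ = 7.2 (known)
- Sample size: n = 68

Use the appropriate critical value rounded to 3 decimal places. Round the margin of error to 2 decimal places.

The population standard deviation σ is known, so use the z-interval margin of error formula.

For 90% confidence, z* = 1.645 (from standard normal table)

Margin of error formula for z-interval: E = z* × σ/√n

E = 1.645 × 7.2/√68
  = 1.645 × 0.873128
  = 1.4363

Rounded to 2 decimal places:

1.44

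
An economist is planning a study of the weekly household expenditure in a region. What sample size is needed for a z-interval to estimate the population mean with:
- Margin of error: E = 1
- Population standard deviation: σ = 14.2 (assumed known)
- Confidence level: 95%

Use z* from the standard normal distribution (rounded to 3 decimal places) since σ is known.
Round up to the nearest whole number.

Using z* since population σ is known (z-interval formula).

For 95% confidence, z* = 1.96 (from standard normal table)

Sample size formula for z-interval: n = (z*σ/E)²

n = (1.96 × 14.2 / 1)²
  = (27.832000)²
  = 774.6202

Round up to the nearest whole number: n = 775

775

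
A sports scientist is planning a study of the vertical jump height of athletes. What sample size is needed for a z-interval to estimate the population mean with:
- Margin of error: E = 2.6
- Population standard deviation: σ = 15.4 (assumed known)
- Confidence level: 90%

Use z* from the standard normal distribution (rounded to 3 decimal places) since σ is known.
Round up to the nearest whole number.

Using z* since population σ is known (z-interval formula).

For 90% confidence, z* = 1.645 (from standard normal table)

Sample size formula for z-interval: n = (z*σ/E)²

n = (1.645 × 15.4 / 2.6)²
  = (9.743462)²
  = 94.9350

Round up to the nearest whole number: n = 95

95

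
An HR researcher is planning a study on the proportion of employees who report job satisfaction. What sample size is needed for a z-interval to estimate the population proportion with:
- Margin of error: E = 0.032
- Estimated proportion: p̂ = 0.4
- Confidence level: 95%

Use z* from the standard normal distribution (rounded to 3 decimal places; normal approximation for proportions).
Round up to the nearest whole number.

Using z* for proportion z-interval (normal approximation).

For 95% confidence, z* = 1.96 (from standard normal table)

Sample size formula for proportion z-interval: n = z*²p̂(1-p̂)/E²

n = 1.96² × 0.4 × 0.6 / 0.032²
  = 3.8416 × 0.24 / 0.001024
  = 900.3750

Round up to the nearest whole number: n = 901

901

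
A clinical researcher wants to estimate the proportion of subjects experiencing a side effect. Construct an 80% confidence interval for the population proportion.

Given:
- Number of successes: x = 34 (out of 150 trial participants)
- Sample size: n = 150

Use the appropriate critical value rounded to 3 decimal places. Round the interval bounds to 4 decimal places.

Sample proportion: p̂ = 34/150 = 0.226667

Check conditions for normal approximation:
  np̂ = 34 ≥ 10 ✓
  n(1-p̂) = 116 ≥ 10 ✓

The sample is large enough, so use a z-interval (normal approximation) for the proportion.

For 80% confidence, z* = 1.282 (from standard normal table)

Standard error: SE = √(p̂(1-p̂)/n) = √(0.226667×0.773333/150) = 0.03418468

Margin of error: E = z* × SE = 1.282 × 0.03418468 = 0.043825

Z-interval: p̂ ± E = 0.226667 ± 0.043825 = (0.182842, 0.270491)

Rounded to 4 decimal places:

(0.1828, 0.2705)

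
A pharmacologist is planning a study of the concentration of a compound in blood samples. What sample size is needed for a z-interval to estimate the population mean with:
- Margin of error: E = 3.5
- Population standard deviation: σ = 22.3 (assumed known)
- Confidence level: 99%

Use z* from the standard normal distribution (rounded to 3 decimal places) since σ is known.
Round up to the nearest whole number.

Using z* since population σ is known (z-interval formula).

For 99% confidence, z* = 2.576 (from standard normal table)

Sample size formula for z-interval: n = (z*σ/E)²

n = (2.576 × 22.3 / 3.5)²
  = (16.412800)²
  = 269.3800

Round up to the nearest whole number: n = 270

270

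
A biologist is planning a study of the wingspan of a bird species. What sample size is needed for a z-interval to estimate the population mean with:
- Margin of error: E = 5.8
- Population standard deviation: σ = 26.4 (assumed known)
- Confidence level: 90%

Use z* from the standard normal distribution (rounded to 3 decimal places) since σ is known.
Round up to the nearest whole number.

Using z* since population σ is known (z-interval formula).

For 90% confidence, z* = 1.645 (from standard normal table)

Sample size formula for z-interval: n = (z*σ/E)²

n = (1.645 × 26.4 / 5.8)²
  = (7.487586)²
  = 56.0639

Round up to the nearest whole number: n = 57

57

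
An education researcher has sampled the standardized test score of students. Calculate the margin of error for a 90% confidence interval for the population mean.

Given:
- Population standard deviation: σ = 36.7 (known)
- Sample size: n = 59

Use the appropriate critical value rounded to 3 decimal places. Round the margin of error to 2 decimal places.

The population standard deviation σ is known, so use the z-interval margin of error formula.

For 90% confidence, z* = 1.645 (from standard normal table)

Margin of error formula for z-interval: E = z* × σ/√n

E = 1.645 × 36.7/√59
  = 1.645 × 4.777933
  = 7.8597

Rounded to 2 decimal places:

7.86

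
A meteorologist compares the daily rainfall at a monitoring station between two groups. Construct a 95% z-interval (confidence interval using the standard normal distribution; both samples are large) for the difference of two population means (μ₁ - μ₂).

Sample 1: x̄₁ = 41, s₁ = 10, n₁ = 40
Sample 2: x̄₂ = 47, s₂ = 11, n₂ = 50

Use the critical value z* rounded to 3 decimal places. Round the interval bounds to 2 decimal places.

Both samples are large (n₁ = 40 ≥ 30, n₂ = 50 ≥ 30), so a z-interval for the difference of means applies.

Point estimate: x̄₁ - x̄₂ = 41 - 47 = -6

Standard error: SE = √(s₁²/n₁ + s₂²/n₂)
= √(10²/40 + 11²/50)
= √(2.500000 + 2.420000)
= 2.218107

For 95% confidence, z* = 1.96 (from standard normal table)
Margin of error: E = z* × SE = 1.96 × 2.218107 = 4.3475

Z-interval: (x̄₁ - x̄₂) ± E = -6 ± 4.3475 = (-10.3475, -1.6525)

Rounded to 2 decimal places:

(-10.35, -1.65)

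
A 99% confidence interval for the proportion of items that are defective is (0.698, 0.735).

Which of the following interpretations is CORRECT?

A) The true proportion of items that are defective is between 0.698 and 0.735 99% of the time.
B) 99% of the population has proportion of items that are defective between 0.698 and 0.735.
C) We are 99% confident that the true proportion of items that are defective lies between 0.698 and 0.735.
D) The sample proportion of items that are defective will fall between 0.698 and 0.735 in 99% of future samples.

A confidence interval represents our confidence in the procedure, not a probability statement about the parameter.

Key concept: If we repeated this sampling process many times and computed a 99% CI each time, about 99% of those intervals would contain the true population parameter.

For this specific interval (0.698, 0.735):
- Midpoint (point estimate): 0.7165
- Margin of error: 0.0185

The correct interpretation is the one stating confidence that the true parameter lies in the interval — option C.

C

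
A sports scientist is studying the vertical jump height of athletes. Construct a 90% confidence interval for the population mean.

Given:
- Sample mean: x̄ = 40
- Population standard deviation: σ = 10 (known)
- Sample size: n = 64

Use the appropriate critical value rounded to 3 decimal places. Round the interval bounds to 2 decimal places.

The population standard deviation σ is known, so use a z-interval (standard normal critical value).

For 90% confidence, z* = 1.645 (from standard normal table)

Standard error: SE = σ/√n = 10/√64 = 1.250000

Margin of error: E = z* × SE = 1.645 × 1.250000 = 2.0562

Z-interval: x̄ ± E = 40 ± 2.0562 = (37.9438, 42.0562)

Rounded to 2 decimal places:

(37.94, 42.06)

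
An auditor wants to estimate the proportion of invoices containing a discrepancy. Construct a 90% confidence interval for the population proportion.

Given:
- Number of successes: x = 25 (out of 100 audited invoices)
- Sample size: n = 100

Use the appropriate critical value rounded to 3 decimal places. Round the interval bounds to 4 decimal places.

Sample proportion: p̂ = 25/100 = 0.250000

Check conditions for normal approximation:
  np̂ = 25 ≥ 10 ✓
  n(1-p̂) = 75 ≥ 10 ✓

The sample is large enough, so use a z-interval (normal approximation) for the proportion.

For 90% confidence, z* = 1.645 (from standard normal table)

Standard error: SE = √(p̂(1-p̂)/n) = √(0.250000×0.750000/100) = 0.04330127

Margin of error: E = z* × SE = 1.645 × 0.04330127 = 0.071231

Z-interval: p̂ ± E = 0.250000 ± 0.071231 = (0.178769, 0.321231)

Rounded to 4 decimal places:

(0.1788, 0.3212)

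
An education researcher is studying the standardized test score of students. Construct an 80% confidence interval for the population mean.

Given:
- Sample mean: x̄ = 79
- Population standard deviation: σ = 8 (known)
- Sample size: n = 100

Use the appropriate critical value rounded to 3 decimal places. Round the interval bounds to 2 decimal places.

The population standard deviation σ is known, so use a z-interval (standard normal critical value).

For 80% confidence, z* = 1.282 (from standard normal table)

Standard error: SE = σ/√n = 8/√100 = 0.800000

Margin of error: E = z* × SE = 1.282 × 0.800000 = 1.0256

Z-interval: x̄ ± E = 79 ± 1.0256 = (77.9744, 80.0256)

Rounded to 2 decimal places:

(77.97, 80.03)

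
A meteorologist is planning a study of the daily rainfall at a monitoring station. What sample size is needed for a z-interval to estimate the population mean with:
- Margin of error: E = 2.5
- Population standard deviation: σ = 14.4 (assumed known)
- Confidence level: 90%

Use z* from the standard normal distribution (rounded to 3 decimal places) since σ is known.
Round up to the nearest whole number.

Using z* since population σ is known (z-interval formula).

For 90% confidence, z* = 1.645 (from standard normal table)

Sample size formula for z-interval: n = (z*σ/E)²

n = (1.645 × 14.4 / 2.5)²
  = (9.475200)²
  = 89.7794

Round up to the nearest whole number: n = 90

90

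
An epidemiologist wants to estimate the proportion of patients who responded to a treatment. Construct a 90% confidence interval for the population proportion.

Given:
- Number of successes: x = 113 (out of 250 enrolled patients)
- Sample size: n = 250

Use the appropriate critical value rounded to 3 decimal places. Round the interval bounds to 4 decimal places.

Sample proportion: p̂ = 113/250 = 0.452000

Check conditions for normal approximation:
  np̂ = 113 ≥ 10 ✓
  n(1-p̂) = 137 ≥ 10 ✓

The sample is large enough, so use a z-interval (normal approximation) for the proportion.

For 90% confidence, z* = 1.645 (from standard normal table)

Standard error: SE = √(p̂(1-p̂)/n) = √(0.452000×0.548000/250) = 0.03147672

Margin of error: E = z* × SE = 1.645 × 0.03147672 = 0.051779

Z-interval: p̂ ± E = 0.452000 ± 0.051779 = (0.400221, 0.503779)

Rounded to 4 decimal places:

(0.4002, 0.5038)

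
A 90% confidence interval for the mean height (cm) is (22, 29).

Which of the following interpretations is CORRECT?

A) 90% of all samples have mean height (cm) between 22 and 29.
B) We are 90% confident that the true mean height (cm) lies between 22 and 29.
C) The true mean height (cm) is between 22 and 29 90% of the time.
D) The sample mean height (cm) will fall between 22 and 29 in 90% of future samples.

A confidence interval represents our confidence in the procedure, not a probability statement about the parameter.

Key concept: If we repeated this sampling process many times and computed a 90% CI each time, about 90% of those intervals would contain the true population parameter.

For this specific interval (22, 29):
- Midpoint (point estimate): 25.5
- Margin of error: 3.5

The correct interpretation is the one stating confidence that the true parameter lies in the interval — option B.

B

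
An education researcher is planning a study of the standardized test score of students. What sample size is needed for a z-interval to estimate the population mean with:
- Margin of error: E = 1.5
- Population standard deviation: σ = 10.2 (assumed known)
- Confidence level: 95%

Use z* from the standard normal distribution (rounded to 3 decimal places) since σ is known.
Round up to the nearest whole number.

Using z* since population σ is known (z-interval formula).

For 95% confidence, z* = 1.96 (from standard normal table)

Sample size formula for z-interval: n = (z*σ/E)²

n = (1.96 × 10.2 / 1.5)²
  = (13.328000)²
  = 177.6356

Round up to the nearest whole number: n = 178

178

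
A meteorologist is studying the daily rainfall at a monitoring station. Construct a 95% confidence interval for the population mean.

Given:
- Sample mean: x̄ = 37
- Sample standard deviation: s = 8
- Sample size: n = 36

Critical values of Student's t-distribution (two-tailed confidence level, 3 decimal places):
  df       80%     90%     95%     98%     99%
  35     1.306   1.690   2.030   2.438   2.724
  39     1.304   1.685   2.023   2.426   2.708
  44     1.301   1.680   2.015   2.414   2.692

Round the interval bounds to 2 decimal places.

The population standard deviation σ is unknown (only the sample standard deviation s is given), so use a t-interval with df = n - 1 = 36 - 1 = 35.

For 95% confidence with df = 35, t* = 2.030 (from t-table)

Standard error: SE = s/√n = 8/√36 = 1.333333

Margin of error: E = t* × SE = 2.030 × 1.333333 = 2.7067

T-interval: x̄ ± E = 37 ± 2.7067 = (34.2933, 39.7067)

Rounded to 2 decimal places:

(34.29, 39.71)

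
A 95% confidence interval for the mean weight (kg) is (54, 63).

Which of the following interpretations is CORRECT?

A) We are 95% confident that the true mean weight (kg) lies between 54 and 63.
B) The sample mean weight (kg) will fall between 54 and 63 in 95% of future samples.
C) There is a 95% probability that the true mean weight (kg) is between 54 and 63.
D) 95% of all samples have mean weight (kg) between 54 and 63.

A confidence interval represents our confidence in the procedure, not a probability statement about the parameter.

Key concept: If we repeated this sampling process many times and computed a 95% CI each time, about 95% of those intervals would contain the true population parameter.

For this specific interval (54, 63):
- Midpoint (point estimate): 58.5
- Margin of error: 4.5

The correct interpretation is the one stating confidence that the true parameter lies in the interval — option A.

A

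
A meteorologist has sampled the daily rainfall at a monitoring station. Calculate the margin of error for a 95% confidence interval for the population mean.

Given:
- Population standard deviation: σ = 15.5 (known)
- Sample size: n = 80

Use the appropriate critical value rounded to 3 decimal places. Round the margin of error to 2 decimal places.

The population standard deviation σ is known, so use the z-interval margin of error formula.

For 95% confidence, z* = 1.96 (from standard normal table)

Margin of error formula for z-interval: E = z* × σ/√n

E = 1.96 × 15.5/√80
  = 1.96 × 1.732953
  = 3.3966

Rounded to 2 decimal places:

3.40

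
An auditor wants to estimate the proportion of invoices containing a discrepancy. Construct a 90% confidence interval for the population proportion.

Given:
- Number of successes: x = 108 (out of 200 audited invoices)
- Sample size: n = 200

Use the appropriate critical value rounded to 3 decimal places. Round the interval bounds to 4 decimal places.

Sample proportion: p̂ = 108/200 = 0.540000

Check conditions for normal approximation:
  np̂ = 108 ≥ 10 ✓
  n(1-p̂) = 92 ≥ 10 ✓

The sample is large enough, so use a z-interval (normal approximation) for the proportion.

For 90% confidence, z* = 1.645 (from standard normal table)

Standard error: SE = √(p̂(1-p̂)/n) = √(0.540000×0.460000/200) = 0.03524202

Margin of error: E = z* × SE = 1.645 × 0.03524202 = 0.057973

Z-interval: p̂ ± E = 0.540000 ± 0.057973 = (0.482027, 0.597973)

Rounded to 4 decimal places:

(0.4820, 0.5980)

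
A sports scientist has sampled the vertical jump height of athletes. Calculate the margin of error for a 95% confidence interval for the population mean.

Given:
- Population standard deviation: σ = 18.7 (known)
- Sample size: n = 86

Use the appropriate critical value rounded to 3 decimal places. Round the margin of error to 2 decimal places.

The population standard deviation σ is known, so use the z-interval margin of error formula.

For 95% confidence, z* = 1.96 (from standard normal table)

Margin of error formula for z-interval: E = z* × σ/√n

E = 1.96 × 18.7/√86
  = 1.96 × 2.016473
  = 3.9523

Rounded to 2 decimal places:

3.95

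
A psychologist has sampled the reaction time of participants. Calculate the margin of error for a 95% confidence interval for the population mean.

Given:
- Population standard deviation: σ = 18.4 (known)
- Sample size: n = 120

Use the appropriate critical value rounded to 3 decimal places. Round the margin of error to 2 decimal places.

The population standard deviation σ is known, so use the z-interval margin of error formula.

For 95% confidence, z* = 1.96 (from standard normal table)

Margin of error formula for z-interval: E = z* × σ/√n

E = 1.96 × 18.4/√120
  = 1.96 × 1.679683
  = 3.2922

Rounded to 2 decimal places:

3.29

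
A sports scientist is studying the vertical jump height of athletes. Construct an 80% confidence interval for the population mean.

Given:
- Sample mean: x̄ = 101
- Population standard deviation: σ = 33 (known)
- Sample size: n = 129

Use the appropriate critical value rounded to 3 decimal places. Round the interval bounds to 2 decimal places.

The population standard deviation σ is known, so use a z-interval (standard normal critical value).

For 80% confidence, z* = 1.282 (from standard normal table)

Standard error: SE = σ/√n = 33/√129 = 2.905488

Margin of error: E = z* × SE = 1.282 × 2.905488 = 3.7248

Z-interval: x̄ ± E = 101 ± 3.7248 = (97.2752, 104.7248)

Rounded to 2 decimal places:

(97.28, 104.72)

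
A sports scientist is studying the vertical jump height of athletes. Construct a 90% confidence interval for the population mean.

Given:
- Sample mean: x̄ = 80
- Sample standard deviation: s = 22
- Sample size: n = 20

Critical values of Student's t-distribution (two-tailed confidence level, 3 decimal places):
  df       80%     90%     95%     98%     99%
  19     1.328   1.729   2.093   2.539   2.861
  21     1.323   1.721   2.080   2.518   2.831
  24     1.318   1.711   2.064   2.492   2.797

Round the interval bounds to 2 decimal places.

The population standard deviation σ is unknown (only the sample standard deviation s is given), so use a t-interval with df = n - 1 = 20 - 1 = 19.

For 90% confidence with df = 19, t* = 1.729 (from t-table)

Standard error: SE = s/√n = 22/√20 = 4.919350

Margin of error: E = t* × SE = 1.729 × 4.919350 = 8.5056

T-interval: x̄ ± E = 80 ± 8.5056 = (71.4944, 88.5056)

Rounded to 2 decimal places:

(71.49, 88.51)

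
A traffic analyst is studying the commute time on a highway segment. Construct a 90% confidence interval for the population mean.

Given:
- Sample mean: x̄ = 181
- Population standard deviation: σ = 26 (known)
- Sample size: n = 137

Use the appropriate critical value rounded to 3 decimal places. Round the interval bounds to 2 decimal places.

The population standard deviation σ is known, so use a z-interval (standard normal critical value).

For 90% confidence, z* = 1.645 (from standard normal table)

Standard error: SE = σ/√n = 26/√137 = 2.221330

Margin of error: E = z* × SE = 1.645 × 2.221330 = 3.6541

Z-interval: x̄ ± E = 181 ± 3.6541 = (177.3459, 184.6541)

Rounded to 2 decimal places:

(177.35, 184.65)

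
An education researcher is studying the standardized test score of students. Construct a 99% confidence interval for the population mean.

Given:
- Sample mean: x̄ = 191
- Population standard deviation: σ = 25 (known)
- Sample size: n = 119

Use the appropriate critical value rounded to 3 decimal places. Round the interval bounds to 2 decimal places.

The population standard deviation σ is known, so use a z-interval (standard normal critical value).

For 99% confidence, z* = 2.576 (from standard normal table)

Standard error: SE = σ/√n = 25/√119 = 2.291746

Margin of error: E = z* × SE = 2.576 × 2.291746 = 5.9035

Z-interval: x̄ ± E = 191 ± 5.9035 = (185.0965, 196.9035)

Rounded to 2 decimal places:

(185.10, 196.90)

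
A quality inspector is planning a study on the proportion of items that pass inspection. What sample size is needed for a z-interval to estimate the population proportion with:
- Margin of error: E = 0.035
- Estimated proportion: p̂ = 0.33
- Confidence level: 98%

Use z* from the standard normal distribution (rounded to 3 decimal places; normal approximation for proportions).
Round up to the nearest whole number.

Using z* for proportion z-interval (normal approximation).

For 98% confidence, z* = 2.326 (from standard normal table)

Sample size formula for proportion z-interval: n = z*²p̂(1-p̂)/E²

n = 2.326² × 0.33 × 0.67 / 0.035²
  = 5.410276 × 0.2211 / 0.001225
  = 976.4996

Round up to the nearest whole number: n = 977

977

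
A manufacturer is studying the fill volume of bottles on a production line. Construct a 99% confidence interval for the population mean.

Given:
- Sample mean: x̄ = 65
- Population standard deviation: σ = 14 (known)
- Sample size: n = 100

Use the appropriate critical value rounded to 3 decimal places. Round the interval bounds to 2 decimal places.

The population standard deviation σ is known, so use a z-interval (standard normal critical value).

For 99% confidence, z* = 2.576 (from standard normal table)

Standard error: SE = σ/√n = 14/√100 = 1.400000

Margin of error: E = z* × SE = 2.576 × 1.400000 = 3.6064

Z-interval: x̄ ± E = 65 ± 3.6064 = (61.3936, 68.6064)

Rounded to 2 decimal places:

(61.39, 68.61)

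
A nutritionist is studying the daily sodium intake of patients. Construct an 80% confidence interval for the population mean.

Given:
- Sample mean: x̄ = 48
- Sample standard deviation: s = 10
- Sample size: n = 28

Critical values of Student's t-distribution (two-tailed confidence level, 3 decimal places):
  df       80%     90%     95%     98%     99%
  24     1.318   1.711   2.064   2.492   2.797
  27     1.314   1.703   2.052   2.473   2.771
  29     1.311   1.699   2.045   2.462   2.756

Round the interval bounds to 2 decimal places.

The population standard deviation σ is unknown (only the sample standard deviation s is given), so use a t-interval with df = n - 1 = 28 - 1 = 27.

For 80% confidence with df = 27, t* = 1.314 (from t-table)

Standard error: SE = s/√n = 10/√28 = 1.889822

Margin of error: E = t* × SE = 1.314 × 1.889822 = 2.4832

T-interval: x̄ ± E = 48 ± 2.4832 = (45.5168, 50.4832)

Rounded to 2 decimal places:

(45.52, 50.48)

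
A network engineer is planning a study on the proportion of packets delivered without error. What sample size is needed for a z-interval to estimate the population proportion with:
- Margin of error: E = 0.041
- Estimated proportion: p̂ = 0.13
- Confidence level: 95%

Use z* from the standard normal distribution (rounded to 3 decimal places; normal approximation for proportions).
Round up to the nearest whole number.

Using z* for proportion z-interval (normal approximation).

For 95% confidence, z* = 1.96 (from standard normal table)

Sample size formula for proportion z-interval: n = z*²p̂(1-p̂)/E²

n = 1.96² × 0.13 × 0.87 / 0.041²
  = 3.8416 × 0.1131 / 0.001681
  = 258.4681

Round up to the nearest whole number: n = 259

259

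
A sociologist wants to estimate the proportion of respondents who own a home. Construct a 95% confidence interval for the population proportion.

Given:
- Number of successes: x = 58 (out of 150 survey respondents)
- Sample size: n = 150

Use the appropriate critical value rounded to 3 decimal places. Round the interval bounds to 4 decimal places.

Sample proportion: p̂ = 58/150 = 0.386667

Check conditions for normal approximation:
  np̂ = 58 ≥ 10 ✓
  n(1-p̂) = 92 ≥ 10 ✓

The sample is large enough, so use a z-interval (normal approximation) for the proportion.

For 95% confidence, z* = 1.96 (from standard normal table)

Standard error: SE = √(p̂(1-p̂)/n) = √(0.386667×0.613333/150) = 0.03976226

Margin of error: E = z* × SE = 1.96 × 0.03976226 = 0.077934

Z-interval: p̂ ± E = 0.386667 ± 0.077934 = (0.308733, 0.464601)

Rounded to 4 decimal places:

(0.3087, 0.4646)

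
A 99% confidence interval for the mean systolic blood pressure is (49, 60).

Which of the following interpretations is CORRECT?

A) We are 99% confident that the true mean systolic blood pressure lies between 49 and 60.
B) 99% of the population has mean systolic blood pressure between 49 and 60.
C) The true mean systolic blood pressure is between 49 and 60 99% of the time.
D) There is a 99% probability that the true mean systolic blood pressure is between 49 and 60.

A confidence interval represents our confidence in the procedure, not a probability statement about the parameter.

Key concept: If we repeated this sampling process many times and computed a 99% CI each time, about 99% of those intervals would contain the true population parameter.

For this specific interval (49, 60):
- Midpoint (point estimate): 54.5
- Margin of error: 5.5

The correct interpretation is the one stating confidence that the true parameter lies in the interval — option A.

A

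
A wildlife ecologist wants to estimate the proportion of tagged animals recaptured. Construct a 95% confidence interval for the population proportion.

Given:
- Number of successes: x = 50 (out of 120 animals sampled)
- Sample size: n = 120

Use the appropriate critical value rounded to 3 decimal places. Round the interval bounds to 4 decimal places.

Sample proportion: p̂ = 50/120 = 0.416667

Check conditions for normal approximation:
  np̂ = 50 ≥ 10 ✓
  n(1-p̂) = 70 ≥ 10 ✓

The sample is large enough, so use a z-interval (normal approximation) for the proportion.

For 95% confidence, z* = 1.96 (from standard normal table)

Standard error: SE = √(p̂(1-p̂)/n) = √(0.416667×0.583333/120) = 0.04500514

Margin of error: E = z* × SE = 1.96 × 0.04500514 = 0.088210

Z-interval: p̂ ± E = 0.416667 ± 0.088210 = (0.328457, 0.504877)

Rounded to 4 decimal places:

(0.3285, 0.5049)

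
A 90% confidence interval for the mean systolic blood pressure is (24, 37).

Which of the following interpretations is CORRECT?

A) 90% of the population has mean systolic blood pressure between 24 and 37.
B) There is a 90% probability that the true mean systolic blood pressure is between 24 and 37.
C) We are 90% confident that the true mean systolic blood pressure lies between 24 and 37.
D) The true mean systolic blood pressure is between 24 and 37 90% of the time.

A confidence interval represents our confidence in the procedure, not a probability statement about the parameter.

Key concept: If we repeated this sampling process many times and computed a 90% CI each time, about 90% of those intervals would contain the true population parameter.

For this specific interval (24, 37):
- Midpoint (point estimate): 30.5
- Margin of error: 6.5

The correct interpretation is the one stating confidence that the true parameter lies in the interval — option C.

C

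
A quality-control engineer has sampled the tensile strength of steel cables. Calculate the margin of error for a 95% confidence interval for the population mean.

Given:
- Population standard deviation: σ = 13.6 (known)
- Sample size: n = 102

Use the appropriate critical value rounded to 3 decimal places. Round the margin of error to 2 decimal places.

The population standard deviation σ is known, so use the z-interval margin of error formula.

For 95% confidence, z* = 1.96 (from standard normal table)

Margin of error formula for z-interval: E = z* × σ/√n

E = 1.96 × 13.6/√102
  = 1.96 × 1.346601
  = 2.6393

Rounded to 2 decimal places:

2.64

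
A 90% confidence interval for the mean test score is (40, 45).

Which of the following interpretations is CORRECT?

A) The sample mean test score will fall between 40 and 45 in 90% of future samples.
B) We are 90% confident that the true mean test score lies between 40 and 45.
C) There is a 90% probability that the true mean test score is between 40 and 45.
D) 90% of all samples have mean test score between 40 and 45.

A confidence interval represents our confidence in the procedure, not a probability statement about the parameter.

Key concept: If we repeated this sampling process many times and computed a 90% CI each time, about 90% of those intervals would contain the true population parameter.

For this specific interval (40, 45):
- Midpoint (point estimate): 42.5
- Margin of error: 2.5

The correct interpretation is the one stating confidence that the true parameter lies in the interval — option B.

B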